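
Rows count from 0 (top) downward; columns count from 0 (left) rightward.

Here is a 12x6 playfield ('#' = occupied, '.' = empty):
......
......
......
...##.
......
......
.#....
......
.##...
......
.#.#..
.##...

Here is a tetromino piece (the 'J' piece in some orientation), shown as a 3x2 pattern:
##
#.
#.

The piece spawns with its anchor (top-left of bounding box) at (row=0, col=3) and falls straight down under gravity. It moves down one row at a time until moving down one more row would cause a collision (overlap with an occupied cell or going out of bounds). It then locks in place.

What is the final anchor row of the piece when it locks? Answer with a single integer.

Spawn at (row=0, col=3). Try each row:
  row 0: fits
  row 1: blocked -> lock at row 0

Answer: 0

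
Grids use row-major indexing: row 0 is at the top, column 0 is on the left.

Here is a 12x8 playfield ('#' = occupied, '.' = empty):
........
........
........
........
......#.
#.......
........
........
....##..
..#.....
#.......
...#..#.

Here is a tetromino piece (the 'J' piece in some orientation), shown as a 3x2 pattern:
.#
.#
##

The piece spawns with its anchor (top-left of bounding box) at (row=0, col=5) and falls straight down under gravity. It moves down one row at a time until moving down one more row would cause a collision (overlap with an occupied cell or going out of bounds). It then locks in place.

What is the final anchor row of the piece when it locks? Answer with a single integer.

Spawn at (row=0, col=5). Try each row:
  row 0: fits
  row 1: fits
  row 2: blocked -> lock at row 1

Answer: 1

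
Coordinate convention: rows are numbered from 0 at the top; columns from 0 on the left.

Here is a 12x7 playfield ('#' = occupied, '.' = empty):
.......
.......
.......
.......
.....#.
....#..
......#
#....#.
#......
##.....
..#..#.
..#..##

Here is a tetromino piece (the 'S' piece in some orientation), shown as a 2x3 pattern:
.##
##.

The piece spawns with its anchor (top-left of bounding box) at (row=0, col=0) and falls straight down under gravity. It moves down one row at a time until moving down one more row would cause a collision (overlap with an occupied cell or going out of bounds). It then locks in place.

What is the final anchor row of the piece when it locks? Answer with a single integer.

Spawn at (row=0, col=0). Try each row:
  row 0: fits
  row 1: fits
  row 2: fits
  row 3: fits
  row 4: fits
  row 5: fits
  row 6: blocked -> lock at row 5

Answer: 5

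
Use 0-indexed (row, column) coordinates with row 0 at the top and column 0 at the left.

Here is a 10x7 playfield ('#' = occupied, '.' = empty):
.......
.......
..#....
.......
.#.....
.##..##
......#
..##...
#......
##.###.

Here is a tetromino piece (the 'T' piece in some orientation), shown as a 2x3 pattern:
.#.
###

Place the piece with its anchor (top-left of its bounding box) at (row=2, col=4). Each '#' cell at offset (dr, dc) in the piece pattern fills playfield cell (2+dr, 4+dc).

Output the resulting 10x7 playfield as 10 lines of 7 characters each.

Answer: .......
.......
..#..#.
....###
.#.....
.##..##
......#
..##...
#......
##.###.

Derivation:
Fill (2+0,4+1) = (2,5)
Fill (2+1,4+0) = (3,4)
Fill (2+1,4+1) = (3,5)
Fill (2+1,4+2) = (3,6)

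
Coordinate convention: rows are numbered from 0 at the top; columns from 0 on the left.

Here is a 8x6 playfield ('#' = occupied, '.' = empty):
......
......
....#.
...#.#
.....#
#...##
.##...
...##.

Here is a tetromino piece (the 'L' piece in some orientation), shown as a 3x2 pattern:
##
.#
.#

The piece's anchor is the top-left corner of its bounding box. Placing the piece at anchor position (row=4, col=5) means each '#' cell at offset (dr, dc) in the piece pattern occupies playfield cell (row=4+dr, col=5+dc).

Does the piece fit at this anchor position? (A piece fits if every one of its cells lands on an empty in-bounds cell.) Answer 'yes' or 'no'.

Answer: no

Derivation:
Check each piece cell at anchor (4, 5):
  offset (0,0) -> (4,5): occupied ('#') -> FAIL
  offset (0,1) -> (4,6): out of bounds -> FAIL
  offset (1,1) -> (5,6): out of bounds -> FAIL
  offset (2,1) -> (6,6): out of bounds -> FAIL
All cells valid: no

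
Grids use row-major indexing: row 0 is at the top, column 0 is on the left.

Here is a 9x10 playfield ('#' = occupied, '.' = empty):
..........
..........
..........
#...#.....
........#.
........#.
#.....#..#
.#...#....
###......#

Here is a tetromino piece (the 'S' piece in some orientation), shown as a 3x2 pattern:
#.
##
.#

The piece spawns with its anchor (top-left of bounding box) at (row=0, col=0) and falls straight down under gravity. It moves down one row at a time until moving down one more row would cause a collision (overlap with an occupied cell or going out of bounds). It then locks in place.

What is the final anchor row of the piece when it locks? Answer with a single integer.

Spawn at (row=0, col=0). Try each row:
  row 0: fits
  row 1: fits
  row 2: blocked -> lock at row 1

Answer: 1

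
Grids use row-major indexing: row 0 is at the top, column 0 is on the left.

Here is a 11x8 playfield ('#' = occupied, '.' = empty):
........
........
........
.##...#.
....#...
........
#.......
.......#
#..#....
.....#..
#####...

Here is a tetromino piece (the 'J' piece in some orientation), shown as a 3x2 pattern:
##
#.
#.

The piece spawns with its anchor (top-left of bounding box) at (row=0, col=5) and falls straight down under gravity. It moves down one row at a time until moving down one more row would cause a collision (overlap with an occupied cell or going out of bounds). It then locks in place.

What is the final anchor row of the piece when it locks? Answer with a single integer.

Answer: 2

Derivation:
Spawn at (row=0, col=5). Try each row:
  row 0: fits
  row 1: fits
  row 2: fits
  row 3: blocked -> lock at row 2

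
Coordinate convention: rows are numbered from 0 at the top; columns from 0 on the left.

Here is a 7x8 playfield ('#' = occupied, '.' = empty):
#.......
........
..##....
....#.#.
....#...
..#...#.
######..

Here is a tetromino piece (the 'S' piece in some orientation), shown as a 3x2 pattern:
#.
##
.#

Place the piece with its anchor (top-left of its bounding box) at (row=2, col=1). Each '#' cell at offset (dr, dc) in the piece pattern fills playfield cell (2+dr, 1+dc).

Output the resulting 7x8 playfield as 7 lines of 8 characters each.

Answer: #.......
........
.###....
.##.#.#.
..#.#...
..#...#.
######..

Derivation:
Fill (2+0,1+0) = (2,1)
Fill (2+1,1+0) = (3,1)
Fill (2+1,1+1) = (3,2)
Fill (2+2,1+1) = (4,2)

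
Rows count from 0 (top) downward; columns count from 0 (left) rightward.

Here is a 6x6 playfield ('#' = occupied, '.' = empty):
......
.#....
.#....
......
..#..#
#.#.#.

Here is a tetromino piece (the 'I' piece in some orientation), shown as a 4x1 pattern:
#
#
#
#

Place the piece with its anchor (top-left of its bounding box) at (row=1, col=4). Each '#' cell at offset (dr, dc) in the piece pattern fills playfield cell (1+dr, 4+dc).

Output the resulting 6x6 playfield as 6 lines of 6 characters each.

Answer: ......
.#..#.
.#..#.
....#.
..#.##
#.#.#.

Derivation:
Fill (1+0,4+0) = (1,4)
Fill (1+1,4+0) = (2,4)
Fill (1+2,4+0) = (3,4)
Fill (1+3,4+0) = (4,4)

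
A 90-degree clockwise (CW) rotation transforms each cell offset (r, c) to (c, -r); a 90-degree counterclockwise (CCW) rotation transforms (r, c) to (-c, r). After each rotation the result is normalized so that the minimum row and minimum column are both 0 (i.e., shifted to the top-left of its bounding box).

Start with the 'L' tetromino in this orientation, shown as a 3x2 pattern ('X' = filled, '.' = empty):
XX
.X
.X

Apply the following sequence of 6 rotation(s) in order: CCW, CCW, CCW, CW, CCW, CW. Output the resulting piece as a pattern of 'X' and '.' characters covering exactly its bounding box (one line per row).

Start:
XX
.X
.X
After rotation 1 (CCW):
XXX
X..
After rotation 2 (CCW):
X.
X.
XX
After rotation 3 (CCW):
..X
XXX
After rotation 4 (CW):
X.
X.
XX
After rotation 5 (CCW):
..X
XXX
After rotation 6 (CW):
X.
X.
XX

Answer: X.
X.
XX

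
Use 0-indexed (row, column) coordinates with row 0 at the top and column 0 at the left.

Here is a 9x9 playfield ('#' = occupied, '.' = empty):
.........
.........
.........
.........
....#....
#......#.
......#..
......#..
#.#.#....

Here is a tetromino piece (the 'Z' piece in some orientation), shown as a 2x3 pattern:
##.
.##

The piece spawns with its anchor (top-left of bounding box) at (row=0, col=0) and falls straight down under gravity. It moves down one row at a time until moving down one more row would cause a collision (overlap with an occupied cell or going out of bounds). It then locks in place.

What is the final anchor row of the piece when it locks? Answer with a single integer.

Spawn at (row=0, col=0). Try each row:
  row 0: fits
  row 1: fits
  row 2: fits
  row 3: fits
  row 4: fits
  row 5: blocked -> lock at row 4

Answer: 4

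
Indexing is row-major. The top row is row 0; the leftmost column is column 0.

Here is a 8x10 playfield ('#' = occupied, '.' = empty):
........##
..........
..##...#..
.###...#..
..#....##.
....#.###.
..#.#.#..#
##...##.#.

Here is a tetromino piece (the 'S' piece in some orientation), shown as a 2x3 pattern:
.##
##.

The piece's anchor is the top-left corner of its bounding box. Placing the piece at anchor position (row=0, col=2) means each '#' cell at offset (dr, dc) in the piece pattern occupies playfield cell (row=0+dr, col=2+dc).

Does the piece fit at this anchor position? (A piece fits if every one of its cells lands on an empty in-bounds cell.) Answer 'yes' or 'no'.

Check each piece cell at anchor (0, 2):
  offset (0,1) -> (0,3): empty -> OK
  offset (0,2) -> (0,4): empty -> OK
  offset (1,0) -> (1,2): empty -> OK
  offset (1,1) -> (1,3): empty -> OK
All cells valid: yes

Answer: yes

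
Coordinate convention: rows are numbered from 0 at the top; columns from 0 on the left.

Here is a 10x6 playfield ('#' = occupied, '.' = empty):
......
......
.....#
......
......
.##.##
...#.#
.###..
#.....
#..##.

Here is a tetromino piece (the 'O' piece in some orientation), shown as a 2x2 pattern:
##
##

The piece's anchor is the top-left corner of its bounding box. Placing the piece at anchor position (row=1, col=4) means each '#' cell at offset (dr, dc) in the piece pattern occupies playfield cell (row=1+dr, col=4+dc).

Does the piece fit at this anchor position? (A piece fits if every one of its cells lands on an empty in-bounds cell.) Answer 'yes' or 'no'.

Answer: no

Derivation:
Check each piece cell at anchor (1, 4):
  offset (0,0) -> (1,4): empty -> OK
  offset (0,1) -> (1,5): empty -> OK
  offset (1,0) -> (2,4): empty -> OK
  offset (1,1) -> (2,5): occupied ('#') -> FAIL
All cells valid: no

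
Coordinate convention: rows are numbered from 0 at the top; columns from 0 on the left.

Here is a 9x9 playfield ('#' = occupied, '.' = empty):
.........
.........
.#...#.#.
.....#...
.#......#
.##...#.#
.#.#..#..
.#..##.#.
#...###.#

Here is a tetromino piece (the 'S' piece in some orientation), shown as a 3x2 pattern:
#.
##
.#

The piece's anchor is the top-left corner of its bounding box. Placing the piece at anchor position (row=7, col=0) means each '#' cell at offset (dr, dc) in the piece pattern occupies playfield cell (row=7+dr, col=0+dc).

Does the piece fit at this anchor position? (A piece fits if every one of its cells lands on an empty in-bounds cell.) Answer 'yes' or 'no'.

Check each piece cell at anchor (7, 0):
  offset (0,0) -> (7,0): empty -> OK
  offset (1,0) -> (8,0): occupied ('#') -> FAIL
  offset (1,1) -> (8,1): empty -> OK
  offset (2,1) -> (9,1): out of bounds -> FAIL
All cells valid: no

Answer: no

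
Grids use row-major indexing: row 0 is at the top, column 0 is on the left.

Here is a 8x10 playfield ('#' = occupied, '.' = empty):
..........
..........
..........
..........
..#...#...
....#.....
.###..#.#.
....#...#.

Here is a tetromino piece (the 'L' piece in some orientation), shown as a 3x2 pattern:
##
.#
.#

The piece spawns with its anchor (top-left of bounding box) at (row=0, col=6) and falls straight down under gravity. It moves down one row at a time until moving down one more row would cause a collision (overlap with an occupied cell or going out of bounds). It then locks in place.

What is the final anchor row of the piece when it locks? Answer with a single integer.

Spawn at (row=0, col=6). Try each row:
  row 0: fits
  row 1: fits
  row 2: fits
  row 3: fits
  row 4: blocked -> lock at row 3

Answer: 3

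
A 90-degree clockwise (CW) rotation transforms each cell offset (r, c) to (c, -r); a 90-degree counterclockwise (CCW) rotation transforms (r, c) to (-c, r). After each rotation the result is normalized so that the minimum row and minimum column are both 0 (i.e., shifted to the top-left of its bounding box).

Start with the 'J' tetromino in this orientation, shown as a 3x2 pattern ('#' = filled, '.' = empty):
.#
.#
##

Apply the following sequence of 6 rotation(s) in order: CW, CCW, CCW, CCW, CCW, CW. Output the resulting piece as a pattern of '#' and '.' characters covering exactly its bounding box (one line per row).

Start:
.#
.#
##
After rotation 1 (CW):
#..
###
After rotation 2 (CCW):
.#
.#
##
After rotation 3 (CCW):
###
..#
After rotation 4 (CCW):
##
#.
#.
After rotation 5 (CCW):
#..
###
After rotation 6 (CW):
##
#.
#.

Answer: ##
#.
#.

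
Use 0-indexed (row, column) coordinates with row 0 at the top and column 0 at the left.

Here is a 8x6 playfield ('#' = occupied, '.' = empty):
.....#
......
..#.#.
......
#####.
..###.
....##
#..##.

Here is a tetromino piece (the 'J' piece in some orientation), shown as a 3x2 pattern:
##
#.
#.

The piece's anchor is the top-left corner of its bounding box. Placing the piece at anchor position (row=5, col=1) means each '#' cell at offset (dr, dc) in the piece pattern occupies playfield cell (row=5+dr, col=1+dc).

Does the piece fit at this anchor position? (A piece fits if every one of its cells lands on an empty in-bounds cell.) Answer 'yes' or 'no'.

Check each piece cell at anchor (5, 1):
  offset (0,0) -> (5,1): empty -> OK
  offset (0,1) -> (5,2): occupied ('#') -> FAIL
  offset (1,0) -> (6,1): empty -> OK
  offset (2,0) -> (7,1): empty -> OK
All cells valid: no

Answer: no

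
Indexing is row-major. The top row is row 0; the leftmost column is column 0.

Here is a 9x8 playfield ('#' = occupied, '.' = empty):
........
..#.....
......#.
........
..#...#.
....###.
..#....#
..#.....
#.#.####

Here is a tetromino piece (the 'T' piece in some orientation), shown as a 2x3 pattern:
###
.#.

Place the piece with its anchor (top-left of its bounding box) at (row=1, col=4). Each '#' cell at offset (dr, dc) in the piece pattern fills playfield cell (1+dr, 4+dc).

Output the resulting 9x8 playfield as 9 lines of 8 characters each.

Answer: ........
..#.###.
.....##.
........
..#...#.
....###.
..#....#
..#.....
#.#.####

Derivation:
Fill (1+0,4+0) = (1,4)
Fill (1+0,4+1) = (1,5)
Fill (1+0,4+2) = (1,6)
Fill (1+1,4+1) = (2,5)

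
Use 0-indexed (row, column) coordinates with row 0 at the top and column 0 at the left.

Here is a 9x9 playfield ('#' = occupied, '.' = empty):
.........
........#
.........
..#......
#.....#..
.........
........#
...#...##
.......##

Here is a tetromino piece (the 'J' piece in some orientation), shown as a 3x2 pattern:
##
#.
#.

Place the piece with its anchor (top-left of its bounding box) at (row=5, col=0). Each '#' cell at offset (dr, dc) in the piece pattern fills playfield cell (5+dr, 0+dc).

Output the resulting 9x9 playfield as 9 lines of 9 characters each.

Answer: .........
........#
.........
..#......
#.....#..
##.......
#.......#
#..#...##
.......##

Derivation:
Fill (5+0,0+0) = (5,0)
Fill (5+0,0+1) = (5,1)
Fill (5+1,0+0) = (6,0)
Fill (5+2,0+0) = (7,0)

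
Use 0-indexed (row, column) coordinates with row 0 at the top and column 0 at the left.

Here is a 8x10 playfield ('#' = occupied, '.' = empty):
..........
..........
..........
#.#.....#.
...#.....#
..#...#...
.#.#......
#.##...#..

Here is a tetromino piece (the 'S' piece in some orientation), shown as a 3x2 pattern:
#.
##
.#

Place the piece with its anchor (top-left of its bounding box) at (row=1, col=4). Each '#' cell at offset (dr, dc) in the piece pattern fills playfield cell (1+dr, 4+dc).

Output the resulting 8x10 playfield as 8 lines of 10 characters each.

Fill (1+0,4+0) = (1,4)
Fill (1+1,4+0) = (2,4)
Fill (1+1,4+1) = (2,5)
Fill (1+2,4+1) = (3,5)

Answer: ..........
....#.....
....##....
#.#..#..#.
...#.....#
..#...#...
.#.#......
#.##...#..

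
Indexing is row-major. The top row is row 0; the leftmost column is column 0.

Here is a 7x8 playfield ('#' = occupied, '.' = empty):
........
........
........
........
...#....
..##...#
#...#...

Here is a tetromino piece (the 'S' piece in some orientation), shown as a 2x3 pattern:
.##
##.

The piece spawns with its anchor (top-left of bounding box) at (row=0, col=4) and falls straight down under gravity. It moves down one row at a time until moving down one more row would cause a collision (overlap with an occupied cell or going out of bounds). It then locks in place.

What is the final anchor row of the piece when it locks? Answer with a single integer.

Spawn at (row=0, col=4). Try each row:
  row 0: fits
  row 1: fits
  row 2: fits
  row 3: fits
  row 4: fits
  row 5: blocked -> lock at row 4

Answer: 4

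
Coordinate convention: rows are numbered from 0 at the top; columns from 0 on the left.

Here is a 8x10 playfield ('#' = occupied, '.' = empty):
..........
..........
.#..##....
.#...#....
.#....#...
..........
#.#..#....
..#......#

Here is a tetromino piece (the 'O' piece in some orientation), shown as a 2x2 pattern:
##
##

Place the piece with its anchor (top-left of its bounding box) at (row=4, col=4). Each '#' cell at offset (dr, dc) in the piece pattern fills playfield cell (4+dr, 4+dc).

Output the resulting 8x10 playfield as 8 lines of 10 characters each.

Answer: ..........
..........
.#..##....
.#...#....
.#..###...
....##....
#.#..#....
..#......#

Derivation:
Fill (4+0,4+0) = (4,4)
Fill (4+0,4+1) = (4,5)
Fill (4+1,4+0) = (5,4)
Fill (4+1,4+1) = (5,5)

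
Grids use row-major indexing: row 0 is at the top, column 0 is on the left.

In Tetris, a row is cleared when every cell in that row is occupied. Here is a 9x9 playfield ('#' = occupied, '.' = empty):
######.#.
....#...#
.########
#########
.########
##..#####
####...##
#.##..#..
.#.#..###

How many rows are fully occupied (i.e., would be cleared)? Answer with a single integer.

Check each row:
  row 0: 2 empty cells -> not full
  row 1: 7 empty cells -> not full
  row 2: 1 empty cell -> not full
  row 3: 0 empty cells -> FULL (clear)
  row 4: 1 empty cell -> not full
  row 5: 2 empty cells -> not full
  row 6: 3 empty cells -> not full
  row 7: 5 empty cells -> not full
  row 8: 4 empty cells -> not full
Total rows cleared: 1

Answer: 1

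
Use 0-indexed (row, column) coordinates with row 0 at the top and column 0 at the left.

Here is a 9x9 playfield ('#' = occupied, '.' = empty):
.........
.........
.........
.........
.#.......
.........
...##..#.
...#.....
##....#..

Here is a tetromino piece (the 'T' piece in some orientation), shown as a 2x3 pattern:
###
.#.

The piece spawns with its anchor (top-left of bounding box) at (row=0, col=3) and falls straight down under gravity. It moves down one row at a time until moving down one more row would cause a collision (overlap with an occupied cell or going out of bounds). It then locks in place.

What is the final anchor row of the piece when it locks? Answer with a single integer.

Answer: 4

Derivation:
Spawn at (row=0, col=3). Try each row:
  row 0: fits
  row 1: fits
  row 2: fits
  row 3: fits
  row 4: fits
  row 5: blocked -> lock at row 4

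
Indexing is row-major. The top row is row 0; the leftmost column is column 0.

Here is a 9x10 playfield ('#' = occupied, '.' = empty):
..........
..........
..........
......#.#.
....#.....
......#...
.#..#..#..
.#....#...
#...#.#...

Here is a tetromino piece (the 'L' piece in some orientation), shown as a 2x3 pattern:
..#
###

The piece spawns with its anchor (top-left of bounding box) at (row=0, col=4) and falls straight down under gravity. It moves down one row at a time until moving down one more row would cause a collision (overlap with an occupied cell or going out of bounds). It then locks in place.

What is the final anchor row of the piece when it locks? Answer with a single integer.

Spawn at (row=0, col=4). Try each row:
  row 0: fits
  row 1: fits
  row 2: blocked -> lock at row 1

Answer: 1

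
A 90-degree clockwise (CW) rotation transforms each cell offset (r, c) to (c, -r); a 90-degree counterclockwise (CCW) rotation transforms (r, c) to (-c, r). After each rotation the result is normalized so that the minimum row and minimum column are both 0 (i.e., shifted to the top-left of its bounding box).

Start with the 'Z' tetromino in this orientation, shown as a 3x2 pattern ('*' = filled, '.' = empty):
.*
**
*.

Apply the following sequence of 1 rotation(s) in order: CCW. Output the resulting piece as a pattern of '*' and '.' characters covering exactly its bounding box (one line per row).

Answer: **.
.**

Derivation:
Start:
.*
**
*.
After rotation 1 (CCW):
**.
.**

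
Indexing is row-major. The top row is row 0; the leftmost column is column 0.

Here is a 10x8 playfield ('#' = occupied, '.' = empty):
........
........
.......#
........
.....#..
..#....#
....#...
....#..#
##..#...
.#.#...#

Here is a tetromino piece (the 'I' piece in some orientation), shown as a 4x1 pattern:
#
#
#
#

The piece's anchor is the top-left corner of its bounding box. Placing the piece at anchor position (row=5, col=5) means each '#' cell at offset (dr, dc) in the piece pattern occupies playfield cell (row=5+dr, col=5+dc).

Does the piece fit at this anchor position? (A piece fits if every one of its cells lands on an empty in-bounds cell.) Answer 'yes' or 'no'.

Check each piece cell at anchor (5, 5):
  offset (0,0) -> (5,5): empty -> OK
  offset (1,0) -> (6,5): empty -> OK
  offset (2,0) -> (7,5): empty -> OK
  offset (3,0) -> (8,5): empty -> OK
All cells valid: yes

Answer: yes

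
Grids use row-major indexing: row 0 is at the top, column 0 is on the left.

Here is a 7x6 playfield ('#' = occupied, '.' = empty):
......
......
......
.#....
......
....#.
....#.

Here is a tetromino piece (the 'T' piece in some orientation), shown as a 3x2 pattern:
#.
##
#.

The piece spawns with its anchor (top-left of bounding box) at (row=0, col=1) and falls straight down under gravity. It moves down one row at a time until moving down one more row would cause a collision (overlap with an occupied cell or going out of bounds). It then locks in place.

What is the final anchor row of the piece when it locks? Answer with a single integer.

Answer: 0

Derivation:
Spawn at (row=0, col=1). Try each row:
  row 0: fits
  row 1: blocked -> lock at row 0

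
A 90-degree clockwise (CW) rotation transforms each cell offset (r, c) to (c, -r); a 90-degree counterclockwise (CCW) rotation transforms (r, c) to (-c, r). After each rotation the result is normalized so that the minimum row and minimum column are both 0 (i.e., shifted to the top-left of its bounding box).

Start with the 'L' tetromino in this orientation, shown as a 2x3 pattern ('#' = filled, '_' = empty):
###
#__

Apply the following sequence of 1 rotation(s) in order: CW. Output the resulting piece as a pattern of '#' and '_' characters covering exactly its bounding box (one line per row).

Start:
###
#__
After rotation 1 (CW):
##
_#
_#

Answer: ##
_#
_#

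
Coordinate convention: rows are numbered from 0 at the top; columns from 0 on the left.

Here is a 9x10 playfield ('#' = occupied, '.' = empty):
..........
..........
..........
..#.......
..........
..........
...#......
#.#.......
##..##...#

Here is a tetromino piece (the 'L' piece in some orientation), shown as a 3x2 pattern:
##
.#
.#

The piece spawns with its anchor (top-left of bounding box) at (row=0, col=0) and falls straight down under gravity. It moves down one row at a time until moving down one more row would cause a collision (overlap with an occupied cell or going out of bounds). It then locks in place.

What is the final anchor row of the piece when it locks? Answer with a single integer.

Answer: 5

Derivation:
Spawn at (row=0, col=0). Try each row:
  row 0: fits
  row 1: fits
  row 2: fits
  row 3: fits
  row 4: fits
  row 5: fits
  row 6: blocked -> lock at row 5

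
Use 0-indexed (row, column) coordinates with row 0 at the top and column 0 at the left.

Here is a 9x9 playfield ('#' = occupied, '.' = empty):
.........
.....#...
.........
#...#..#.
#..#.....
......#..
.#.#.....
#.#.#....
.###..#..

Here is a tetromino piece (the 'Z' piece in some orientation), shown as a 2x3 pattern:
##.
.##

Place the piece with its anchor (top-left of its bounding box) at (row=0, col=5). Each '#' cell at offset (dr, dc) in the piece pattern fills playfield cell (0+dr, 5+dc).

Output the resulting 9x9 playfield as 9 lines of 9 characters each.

Fill (0+0,5+0) = (0,5)
Fill (0+0,5+1) = (0,6)
Fill (0+1,5+1) = (1,6)
Fill (0+1,5+2) = (1,7)

Answer: .....##..
.....###.
.........
#...#..#.
#..#.....
......#..
.#.#.....
#.#.#....
.###..#..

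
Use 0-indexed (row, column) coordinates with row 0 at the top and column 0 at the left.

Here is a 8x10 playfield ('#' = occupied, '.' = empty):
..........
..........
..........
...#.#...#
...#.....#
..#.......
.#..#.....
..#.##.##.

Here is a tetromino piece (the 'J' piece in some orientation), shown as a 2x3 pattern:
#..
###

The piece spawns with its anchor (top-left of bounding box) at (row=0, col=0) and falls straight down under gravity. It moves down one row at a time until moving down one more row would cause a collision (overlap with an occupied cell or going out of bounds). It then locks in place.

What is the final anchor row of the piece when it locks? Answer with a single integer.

Spawn at (row=0, col=0). Try each row:
  row 0: fits
  row 1: fits
  row 2: fits
  row 3: fits
  row 4: blocked -> lock at row 3

Answer: 3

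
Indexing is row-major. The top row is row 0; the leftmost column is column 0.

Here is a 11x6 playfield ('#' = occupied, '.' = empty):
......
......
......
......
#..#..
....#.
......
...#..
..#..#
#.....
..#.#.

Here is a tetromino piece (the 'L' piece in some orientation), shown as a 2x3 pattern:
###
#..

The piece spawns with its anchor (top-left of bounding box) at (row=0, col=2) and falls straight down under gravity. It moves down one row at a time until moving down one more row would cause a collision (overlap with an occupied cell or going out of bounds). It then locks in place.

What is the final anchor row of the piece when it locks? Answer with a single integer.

Answer: 3

Derivation:
Spawn at (row=0, col=2). Try each row:
  row 0: fits
  row 1: fits
  row 2: fits
  row 3: fits
  row 4: blocked -> lock at row 3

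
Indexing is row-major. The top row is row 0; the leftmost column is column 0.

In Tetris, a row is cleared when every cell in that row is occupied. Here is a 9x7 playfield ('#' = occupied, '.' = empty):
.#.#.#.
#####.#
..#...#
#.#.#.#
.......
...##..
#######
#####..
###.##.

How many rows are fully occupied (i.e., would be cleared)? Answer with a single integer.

Check each row:
  row 0: 4 empty cells -> not full
  row 1: 1 empty cell -> not full
  row 2: 5 empty cells -> not full
  row 3: 3 empty cells -> not full
  row 4: 7 empty cells -> not full
  row 5: 5 empty cells -> not full
  row 6: 0 empty cells -> FULL (clear)
  row 7: 2 empty cells -> not full
  row 8: 2 empty cells -> not full
Total rows cleared: 1

Answer: 1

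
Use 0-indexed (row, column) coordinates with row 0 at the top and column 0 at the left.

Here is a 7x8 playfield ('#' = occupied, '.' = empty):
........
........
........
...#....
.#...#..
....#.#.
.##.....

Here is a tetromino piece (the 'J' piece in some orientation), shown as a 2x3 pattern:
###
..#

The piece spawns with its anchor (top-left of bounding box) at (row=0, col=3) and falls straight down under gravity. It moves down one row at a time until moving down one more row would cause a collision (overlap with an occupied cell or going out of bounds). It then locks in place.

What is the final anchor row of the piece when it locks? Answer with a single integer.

Spawn at (row=0, col=3). Try each row:
  row 0: fits
  row 1: fits
  row 2: fits
  row 3: blocked -> lock at row 2

Answer: 2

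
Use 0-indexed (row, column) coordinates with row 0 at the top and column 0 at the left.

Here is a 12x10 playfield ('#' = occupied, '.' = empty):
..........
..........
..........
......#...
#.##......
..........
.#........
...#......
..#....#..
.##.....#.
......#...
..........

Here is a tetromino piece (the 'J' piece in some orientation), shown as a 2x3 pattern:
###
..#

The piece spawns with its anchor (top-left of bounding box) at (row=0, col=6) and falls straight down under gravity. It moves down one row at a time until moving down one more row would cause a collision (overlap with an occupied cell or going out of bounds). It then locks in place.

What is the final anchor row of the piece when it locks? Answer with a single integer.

Spawn at (row=0, col=6). Try each row:
  row 0: fits
  row 1: fits
  row 2: fits
  row 3: blocked -> lock at row 2

Answer: 2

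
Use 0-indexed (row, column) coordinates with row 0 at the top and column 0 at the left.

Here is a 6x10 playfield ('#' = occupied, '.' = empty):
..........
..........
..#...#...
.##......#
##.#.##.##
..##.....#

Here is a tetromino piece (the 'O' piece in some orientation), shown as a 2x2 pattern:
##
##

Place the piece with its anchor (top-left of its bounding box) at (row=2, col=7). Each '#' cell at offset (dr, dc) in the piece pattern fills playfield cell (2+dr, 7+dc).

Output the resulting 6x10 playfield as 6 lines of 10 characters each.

Answer: ..........
..........
..#...###.
.##....###
##.#.##.##
..##.....#

Derivation:
Fill (2+0,7+0) = (2,7)
Fill (2+0,7+1) = (2,8)
Fill (2+1,7+0) = (3,7)
Fill (2+1,7+1) = (3,8)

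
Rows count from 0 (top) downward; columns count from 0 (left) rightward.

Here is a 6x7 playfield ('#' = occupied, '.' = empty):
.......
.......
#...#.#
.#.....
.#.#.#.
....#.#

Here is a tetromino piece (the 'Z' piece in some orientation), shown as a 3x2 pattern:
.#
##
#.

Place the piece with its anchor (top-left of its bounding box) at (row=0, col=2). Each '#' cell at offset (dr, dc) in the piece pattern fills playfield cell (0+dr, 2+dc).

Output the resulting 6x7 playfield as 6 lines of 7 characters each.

Fill (0+0,2+1) = (0,3)
Fill (0+1,2+0) = (1,2)
Fill (0+1,2+1) = (1,3)
Fill (0+2,2+0) = (2,2)

Answer: ...#...
..##...
#.#.#.#
.#.....
.#.#.#.
....#.#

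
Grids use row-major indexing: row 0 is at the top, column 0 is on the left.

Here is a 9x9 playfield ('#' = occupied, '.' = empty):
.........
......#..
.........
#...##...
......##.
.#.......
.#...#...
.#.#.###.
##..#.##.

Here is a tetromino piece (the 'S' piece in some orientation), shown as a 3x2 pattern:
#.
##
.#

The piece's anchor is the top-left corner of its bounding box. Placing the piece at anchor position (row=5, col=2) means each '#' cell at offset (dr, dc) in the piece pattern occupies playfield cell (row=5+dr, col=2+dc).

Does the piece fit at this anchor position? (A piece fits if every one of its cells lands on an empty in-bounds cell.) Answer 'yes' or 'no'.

Check each piece cell at anchor (5, 2):
  offset (0,0) -> (5,2): empty -> OK
  offset (1,0) -> (6,2): empty -> OK
  offset (1,1) -> (6,3): empty -> OK
  offset (2,1) -> (7,3): occupied ('#') -> FAIL
All cells valid: no

Answer: no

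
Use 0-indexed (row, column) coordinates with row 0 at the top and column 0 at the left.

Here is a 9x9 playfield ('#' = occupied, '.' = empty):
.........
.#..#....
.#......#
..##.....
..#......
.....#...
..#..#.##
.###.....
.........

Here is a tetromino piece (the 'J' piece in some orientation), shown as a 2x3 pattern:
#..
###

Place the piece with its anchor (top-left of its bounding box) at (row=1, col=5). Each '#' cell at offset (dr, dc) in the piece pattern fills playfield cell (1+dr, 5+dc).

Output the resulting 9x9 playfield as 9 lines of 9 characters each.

Answer: .........
.#..##...
.#...####
..##.....
..#......
.....#...
..#..#.##
.###.....
.........

Derivation:
Fill (1+0,5+0) = (1,5)
Fill (1+1,5+0) = (2,5)
Fill (1+1,5+1) = (2,6)
Fill (1+1,5+2) = (2,7)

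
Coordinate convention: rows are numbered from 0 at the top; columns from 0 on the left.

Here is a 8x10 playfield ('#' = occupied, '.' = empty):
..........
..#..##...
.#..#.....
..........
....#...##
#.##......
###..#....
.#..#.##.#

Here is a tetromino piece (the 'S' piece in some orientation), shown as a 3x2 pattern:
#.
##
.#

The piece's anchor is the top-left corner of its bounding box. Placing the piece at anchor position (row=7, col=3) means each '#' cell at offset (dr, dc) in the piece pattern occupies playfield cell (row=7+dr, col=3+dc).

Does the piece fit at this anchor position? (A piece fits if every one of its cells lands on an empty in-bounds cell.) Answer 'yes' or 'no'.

Check each piece cell at anchor (7, 3):
  offset (0,0) -> (7,3): empty -> OK
  offset (1,0) -> (8,3): out of bounds -> FAIL
  offset (1,1) -> (8,4): out of bounds -> FAIL
  offset (2,1) -> (9,4): out of bounds -> FAIL
All cells valid: no

Answer: no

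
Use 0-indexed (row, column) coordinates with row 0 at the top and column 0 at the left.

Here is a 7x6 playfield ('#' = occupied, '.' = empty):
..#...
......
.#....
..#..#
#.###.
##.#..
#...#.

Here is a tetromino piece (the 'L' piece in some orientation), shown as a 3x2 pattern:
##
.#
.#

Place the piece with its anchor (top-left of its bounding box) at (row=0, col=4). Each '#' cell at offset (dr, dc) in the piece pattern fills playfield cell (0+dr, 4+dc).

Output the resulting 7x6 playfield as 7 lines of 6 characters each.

Answer: ..#.##
.....#
.#...#
..#..#
#.###.
##.#..
#...#.

Derivation:
Fill (0+0,4+0) = (0,4)
Fill (0+0,4+1) = (0,5)
Fill (0+1,4+1) = (1,5)
Fill (0+2,4+1) = (2,5)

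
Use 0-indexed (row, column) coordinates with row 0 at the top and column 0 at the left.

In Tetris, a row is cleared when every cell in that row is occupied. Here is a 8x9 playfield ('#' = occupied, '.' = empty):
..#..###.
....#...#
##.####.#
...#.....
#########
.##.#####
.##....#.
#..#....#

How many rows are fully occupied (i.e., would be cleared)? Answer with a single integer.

Check each row:
  row 0: 5 empty cells -> not full
  row 1: 7 empty cells -> not full
  row 2: 2 empty cells -> not full
  row 3: 8 empty cells -> not full
  row 4: 0 empty cells -> FULL (clear)
  row 5: 2 empty cells -> not full
  row 6: 6 empty cells -> not full
  row 7: 6 empty cells -> not full
Total rows cleared: 1

Answer: 1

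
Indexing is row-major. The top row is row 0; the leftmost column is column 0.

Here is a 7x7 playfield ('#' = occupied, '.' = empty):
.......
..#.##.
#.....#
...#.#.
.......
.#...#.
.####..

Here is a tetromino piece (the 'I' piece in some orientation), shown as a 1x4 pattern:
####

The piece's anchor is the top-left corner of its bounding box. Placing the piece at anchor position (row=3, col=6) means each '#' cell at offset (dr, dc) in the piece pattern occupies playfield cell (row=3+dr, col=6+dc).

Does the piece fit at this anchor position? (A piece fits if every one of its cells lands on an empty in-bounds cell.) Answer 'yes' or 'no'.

Answer: no

Derivation:
Check each piece cell at anchor (3, 6):
  offset (0,0) -> (3,6): empty -> OK
  offset (0,1) -> (3,7): out of bounds -> FAIL
  offset (0,2) -> (3,8): out of bounds -> FAIL
  offset (0,3) -> (3,9): out of bounds -> FAIL
All cells valid: no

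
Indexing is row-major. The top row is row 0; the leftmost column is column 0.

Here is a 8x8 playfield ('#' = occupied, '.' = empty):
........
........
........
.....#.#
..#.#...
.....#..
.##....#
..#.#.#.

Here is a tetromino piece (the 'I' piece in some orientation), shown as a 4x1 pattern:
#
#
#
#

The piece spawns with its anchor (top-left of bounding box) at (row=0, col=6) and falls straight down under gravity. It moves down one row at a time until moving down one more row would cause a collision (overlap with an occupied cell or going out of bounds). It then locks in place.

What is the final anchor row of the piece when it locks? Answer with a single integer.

Spawn at (row=0, col=6). Try each row:
  row 0: fits
  row 1: fits
  row 2: fits
  row 3: fits
  row 4: blocked -> lock at row 3

Answer: 3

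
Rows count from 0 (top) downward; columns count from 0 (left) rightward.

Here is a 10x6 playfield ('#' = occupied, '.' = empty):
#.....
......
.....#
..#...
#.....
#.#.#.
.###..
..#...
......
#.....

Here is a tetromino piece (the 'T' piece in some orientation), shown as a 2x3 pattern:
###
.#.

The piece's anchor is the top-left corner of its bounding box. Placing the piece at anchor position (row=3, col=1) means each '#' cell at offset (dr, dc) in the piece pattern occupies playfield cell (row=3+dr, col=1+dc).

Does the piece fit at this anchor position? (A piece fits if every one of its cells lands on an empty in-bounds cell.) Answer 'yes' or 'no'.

Check each piece cell at anchor (3, 1):
  offset (0,0) -> (3,1): empty -> OK
  offset (0,1) -> (3,2): occupied ('#') -> FAIL
  offset (0,2) -> (3,3): empty -> OK
  offset (1,1) -> (4,2): empty -> OK
All cells valid: no

Answer: no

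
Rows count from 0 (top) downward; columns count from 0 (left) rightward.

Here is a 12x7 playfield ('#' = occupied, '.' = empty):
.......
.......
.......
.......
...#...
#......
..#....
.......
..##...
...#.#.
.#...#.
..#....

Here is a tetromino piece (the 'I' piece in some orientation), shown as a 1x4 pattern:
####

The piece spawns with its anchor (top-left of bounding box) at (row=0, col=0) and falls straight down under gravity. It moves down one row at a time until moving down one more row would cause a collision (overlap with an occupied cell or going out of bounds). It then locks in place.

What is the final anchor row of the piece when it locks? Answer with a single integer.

Answer: 3

Derivation:
Spawn at (row=0, col=0). Try each row:
  row 0: fits
  row 1: fits
  row 2: fits
  row 3: fits
  row 4: blocked -> lock at row 3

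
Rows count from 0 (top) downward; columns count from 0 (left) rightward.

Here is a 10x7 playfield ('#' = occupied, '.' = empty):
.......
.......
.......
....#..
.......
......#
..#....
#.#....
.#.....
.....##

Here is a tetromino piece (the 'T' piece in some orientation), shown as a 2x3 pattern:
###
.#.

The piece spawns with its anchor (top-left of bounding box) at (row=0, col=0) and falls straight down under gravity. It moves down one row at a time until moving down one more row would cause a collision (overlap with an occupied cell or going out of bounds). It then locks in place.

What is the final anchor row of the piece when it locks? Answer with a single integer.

Answer: 5

Derivation:
Spawn at (row=0, col=0). Try each row:
  row 0: fits
  row 1: fits
  row 2: fits
  row 3: fits
  row 4: fits
  row 5: fits
  row 6: blocked -> lock at row 5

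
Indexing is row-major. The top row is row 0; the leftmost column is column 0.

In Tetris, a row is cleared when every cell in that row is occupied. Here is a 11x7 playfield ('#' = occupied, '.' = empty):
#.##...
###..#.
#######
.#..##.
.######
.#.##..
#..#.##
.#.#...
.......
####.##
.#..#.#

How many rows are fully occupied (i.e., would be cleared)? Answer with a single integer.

Answer: 1

Derivation:
Check each row:
  row 0: 4 empty cells -> not full
  row 1: 3 empty cells -> not full
  row 2: 0 empty cells -> FULL (clear)
  row 3: 4 empty cells -> not full
  row 4: 1 empty cell -> not full
  row 5: 4 empty cells -> not full
  row 6: 3 empty cells -> not full
  row 7: 5 empty cells -> not full
  row 8: 7 empty cells -> not full
  row 9: 1 empty cell -> not full
  row 10: 4 empty cells -> not full
Total rows cleared: 1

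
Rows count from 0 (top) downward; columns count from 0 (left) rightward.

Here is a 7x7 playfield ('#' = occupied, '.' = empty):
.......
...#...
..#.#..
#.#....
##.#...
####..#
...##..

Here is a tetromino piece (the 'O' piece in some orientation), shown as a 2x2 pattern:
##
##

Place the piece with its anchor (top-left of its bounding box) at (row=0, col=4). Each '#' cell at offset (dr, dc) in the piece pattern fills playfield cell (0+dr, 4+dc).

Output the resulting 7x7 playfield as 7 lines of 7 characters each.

Answer: ....##.
...###.
..#.#..
#.#....
##.#...
####..#
...##..

Derivation:
Fill (0+0,4+0) = (0,4)
Fill (0+0,4+1) = (0,5)
Fill (0+1,4+0) = (1,4)
Fill (0+1,4+1) = (1,5)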